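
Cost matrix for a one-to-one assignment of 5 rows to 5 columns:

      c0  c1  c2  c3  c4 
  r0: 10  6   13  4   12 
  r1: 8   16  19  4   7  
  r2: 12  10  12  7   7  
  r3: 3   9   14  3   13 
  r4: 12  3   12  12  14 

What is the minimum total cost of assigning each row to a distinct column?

Minimum assignment cost: 29

optimal assignment: row0→col3 (cost 4), row1→col4 (cost 7), row2→col2 (cost 12), row3→col0 (cost 3), row4→col1 (cost 3)
total = 4 + 7 + 12 + 3 + 3 = 29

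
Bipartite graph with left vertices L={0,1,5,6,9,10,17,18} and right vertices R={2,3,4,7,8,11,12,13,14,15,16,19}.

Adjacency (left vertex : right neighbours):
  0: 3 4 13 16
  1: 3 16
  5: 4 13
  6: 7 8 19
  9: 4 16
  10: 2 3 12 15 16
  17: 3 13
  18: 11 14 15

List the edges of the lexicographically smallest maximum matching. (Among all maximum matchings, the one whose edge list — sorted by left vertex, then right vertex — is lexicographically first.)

|M| = 7 (so the lex-smallest maximum matching has 7 edges)
process left vertices in ascending order; for each, take the smallest-labelled available neighbour that still permits 7 edges overall, or leave it unmatched if none does
lex-smallest matching: {0-3, 1-16, 5-4, 6-7, 10-2, 17-13, 18-11}

Lex-smallest maximum matching: {(0,3), (1,16), (5,4), (6,7), (10,2), (17,13), (18,11)}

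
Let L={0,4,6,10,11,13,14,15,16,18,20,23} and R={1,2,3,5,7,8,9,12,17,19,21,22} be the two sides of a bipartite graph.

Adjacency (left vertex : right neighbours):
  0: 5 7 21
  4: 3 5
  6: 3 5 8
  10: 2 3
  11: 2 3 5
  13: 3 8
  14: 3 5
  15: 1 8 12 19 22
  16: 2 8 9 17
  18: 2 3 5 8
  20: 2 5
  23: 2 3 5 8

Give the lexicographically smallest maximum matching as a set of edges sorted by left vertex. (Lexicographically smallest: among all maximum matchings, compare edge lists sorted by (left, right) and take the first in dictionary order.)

|M| = 7 (so the lex-smallest maximum matching has 7 edges)
process left vertices in ascending order; for each, take the smallest-labelled available neighbour that still permits 7 edges overall, or leave it unmatched if none does
lex-smallest matching: {0-7, 4-3, 6-5, 10-2, 13-8, 15-1, 16-9}

Lex-smallest maximum matching: {(0,7), (4,3), (6,5), (10,2), (13,8), (15,1), (16,9)}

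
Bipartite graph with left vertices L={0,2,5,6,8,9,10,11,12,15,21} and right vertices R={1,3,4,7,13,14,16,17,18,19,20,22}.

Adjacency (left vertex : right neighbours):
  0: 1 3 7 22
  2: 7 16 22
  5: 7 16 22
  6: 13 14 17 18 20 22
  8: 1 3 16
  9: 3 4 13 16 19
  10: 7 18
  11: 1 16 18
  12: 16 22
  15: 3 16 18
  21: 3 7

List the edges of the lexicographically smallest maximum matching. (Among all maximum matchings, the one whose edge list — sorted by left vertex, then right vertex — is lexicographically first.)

Lex-smallest maximum matching: {(0,1), (2,7), (5,16), (6,13), (8,3), (9,4), (10,18), (12,22)}

|M| = 8 (so the lex-smallest maximum matching has 8 edges)
process left vertices in ascending order; for each, take the smallest-labelled available neighbour that still permits 8 edges overall, or leave it unmatched if none does
lex-smallest matching: {0-1, 2-7, 5-16, 6-13, 8-3, 9-4, 10-18, 12-22}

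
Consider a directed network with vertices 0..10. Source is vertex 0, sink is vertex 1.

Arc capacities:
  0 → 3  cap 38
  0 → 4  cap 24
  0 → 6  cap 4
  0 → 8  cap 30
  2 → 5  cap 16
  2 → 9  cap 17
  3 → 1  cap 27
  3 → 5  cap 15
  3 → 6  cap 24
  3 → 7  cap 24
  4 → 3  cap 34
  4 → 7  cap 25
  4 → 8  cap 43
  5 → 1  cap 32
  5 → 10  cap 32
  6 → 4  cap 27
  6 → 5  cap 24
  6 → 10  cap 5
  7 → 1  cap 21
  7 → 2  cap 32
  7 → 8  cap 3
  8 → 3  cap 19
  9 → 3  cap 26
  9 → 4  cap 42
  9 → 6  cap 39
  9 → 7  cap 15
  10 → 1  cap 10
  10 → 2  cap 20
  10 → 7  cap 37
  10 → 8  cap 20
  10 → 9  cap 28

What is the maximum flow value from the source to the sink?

Maximum flow value: 85

augment #1: 0→3→1 bottleneck 27, total now 27
augment #2: 0→3→5→1 bottleneck 11, total now 38
augment #3: 0→4→7→1 bottleneck 21, total now 59
augment #4: 0→6→5→1 bottleneck 4, total now 63
augment #5: 0→4→3→5→1 bottleneck 3, total now 66
augment #6: 0→8→3→5→1 bottleneck 1, total now 67
augment #7: 0→8→3→6→5→1 bottleneck 13, total now 80
augment #8: 0→8→3→6→10→1 bottleneck 5, total now 85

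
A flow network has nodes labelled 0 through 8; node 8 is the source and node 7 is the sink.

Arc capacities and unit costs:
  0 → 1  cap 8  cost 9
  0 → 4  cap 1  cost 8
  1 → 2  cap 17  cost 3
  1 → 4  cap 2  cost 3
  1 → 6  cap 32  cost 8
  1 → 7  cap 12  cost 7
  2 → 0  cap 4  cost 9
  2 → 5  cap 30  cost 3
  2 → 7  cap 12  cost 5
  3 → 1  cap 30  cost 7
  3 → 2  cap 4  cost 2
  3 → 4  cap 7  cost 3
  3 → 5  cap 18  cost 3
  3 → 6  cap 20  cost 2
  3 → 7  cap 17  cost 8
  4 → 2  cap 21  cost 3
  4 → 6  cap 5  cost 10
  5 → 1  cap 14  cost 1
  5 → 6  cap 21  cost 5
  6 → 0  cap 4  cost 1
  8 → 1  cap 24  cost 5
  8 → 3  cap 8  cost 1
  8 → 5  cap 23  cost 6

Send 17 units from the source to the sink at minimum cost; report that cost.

Minimum cost for 17 units: 176

shortest-cost path #1: 8→3→2→7 push 4 @ unit cost 8 (adds 32)
shortest-cost path #2: 8→3→7 push 4 @ unit cost 9 (adds 36)
shortest-cost path #3: 8→1→7 push 9 @ unit cost 12 (adds 108)
total cost = 176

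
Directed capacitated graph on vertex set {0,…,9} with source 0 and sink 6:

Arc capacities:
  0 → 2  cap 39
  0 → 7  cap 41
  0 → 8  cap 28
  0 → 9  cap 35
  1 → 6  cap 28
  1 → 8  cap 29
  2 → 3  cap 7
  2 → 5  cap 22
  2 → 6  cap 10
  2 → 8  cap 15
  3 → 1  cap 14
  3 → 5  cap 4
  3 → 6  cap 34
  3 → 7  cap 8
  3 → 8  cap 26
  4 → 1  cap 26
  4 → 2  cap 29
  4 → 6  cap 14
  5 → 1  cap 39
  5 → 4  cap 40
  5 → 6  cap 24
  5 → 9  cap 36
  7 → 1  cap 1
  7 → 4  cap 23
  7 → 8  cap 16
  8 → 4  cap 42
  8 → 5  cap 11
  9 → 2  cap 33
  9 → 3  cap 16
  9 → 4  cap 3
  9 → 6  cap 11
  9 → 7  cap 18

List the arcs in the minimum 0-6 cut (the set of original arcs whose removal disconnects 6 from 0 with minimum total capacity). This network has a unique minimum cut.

augment #1: 0→2→6 push 10
augment #2: 0→9→6 push 11
augment #3: 0→2→3→6 push 7
augment #4: 0→2→5→6 push 22
augment #5: 0→7→1→6 push 1
augment #6: 0→7→4→6 push 14
augment #7: 0→8→5→6 push 2
augment #8: 0→9→3→6 push 16
augment #9: 0→7→4→1→6 push 9
augment #10: 0→8→4→1→6 push 17
augment #11: 0→8→5→1→6 push 1
max flow = 110; residual-reachable set from 0 gives S-side
cut edges (S→T): {(1,6), (2,3), (2,6), (4,6), (5,6), (9,3), (9,6)} total cap 110

Min-cut arcs: {(1,6), (2,3), (2,6), (4,6), (5,6), (9,3), (9,6)} (total capacity 110)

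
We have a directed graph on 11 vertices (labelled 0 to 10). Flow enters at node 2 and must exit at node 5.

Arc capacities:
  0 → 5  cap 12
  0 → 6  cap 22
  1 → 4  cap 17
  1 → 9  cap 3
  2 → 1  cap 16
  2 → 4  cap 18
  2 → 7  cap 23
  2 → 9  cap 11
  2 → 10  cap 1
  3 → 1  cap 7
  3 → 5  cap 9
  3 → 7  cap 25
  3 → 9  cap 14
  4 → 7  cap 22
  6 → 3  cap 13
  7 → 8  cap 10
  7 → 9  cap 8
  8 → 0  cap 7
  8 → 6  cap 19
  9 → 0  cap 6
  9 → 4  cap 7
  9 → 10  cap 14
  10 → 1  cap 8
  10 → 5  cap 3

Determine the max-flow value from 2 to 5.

Maximum flow value: 19

augment #1: 2→10→5 bottleneck 1, total now 1
augment #2: 2→9→0→5 bottleneck 6, total now 7
augment #3: 2→9→10→5 bottleneck 2, total now 9
augment #4: 2→7→8→0→5 bottleneck 6, total now 15
augment #5: 2→7→8→6→3→5 bottleneck 4, total now 19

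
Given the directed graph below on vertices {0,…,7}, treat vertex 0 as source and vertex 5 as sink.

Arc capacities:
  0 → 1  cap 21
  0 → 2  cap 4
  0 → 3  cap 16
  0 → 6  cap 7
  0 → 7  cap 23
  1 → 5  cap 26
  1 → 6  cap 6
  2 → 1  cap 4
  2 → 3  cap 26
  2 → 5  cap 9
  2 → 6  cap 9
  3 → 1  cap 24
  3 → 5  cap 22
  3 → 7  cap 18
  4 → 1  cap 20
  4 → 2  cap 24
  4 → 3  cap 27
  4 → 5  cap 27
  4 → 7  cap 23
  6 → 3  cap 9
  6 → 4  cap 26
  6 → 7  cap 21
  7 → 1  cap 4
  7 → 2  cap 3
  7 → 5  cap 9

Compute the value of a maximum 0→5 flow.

Maximum flow value: 64

augment #1: 0→1→5 bottleneck 21, total now 21
augment #2: 0→2→5 bottleneck 4, total now 25
augment #3: 0→3→5 bottleneck 16, total now 41
augment #4: 0→7→5 bottleneck 9, total now 50
augment #5: 0→6→3→5 bottleneck 6, total now 56
augment #6: 0→6→4→5 bottleneck 1, total now 57
augment #7: 0→7→1→5 bottleneck 4, total now 61
augment #8: 0→7→2→5 bottleneck 3, total now 64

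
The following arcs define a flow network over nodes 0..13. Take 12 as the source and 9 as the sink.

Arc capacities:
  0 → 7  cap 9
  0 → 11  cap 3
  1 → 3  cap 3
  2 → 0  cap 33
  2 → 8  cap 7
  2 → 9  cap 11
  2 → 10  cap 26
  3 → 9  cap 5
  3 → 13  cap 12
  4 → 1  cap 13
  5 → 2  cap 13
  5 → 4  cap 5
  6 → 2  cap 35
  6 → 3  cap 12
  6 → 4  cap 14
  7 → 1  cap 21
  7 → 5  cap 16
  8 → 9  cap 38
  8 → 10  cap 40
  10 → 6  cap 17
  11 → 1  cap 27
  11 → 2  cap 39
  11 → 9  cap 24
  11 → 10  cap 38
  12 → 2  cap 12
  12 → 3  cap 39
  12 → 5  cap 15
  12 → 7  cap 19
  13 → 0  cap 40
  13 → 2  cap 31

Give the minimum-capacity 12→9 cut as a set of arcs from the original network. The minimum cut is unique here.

augment #1: 12→2→9 push 11
augment #2: 12→3→9 push 5
augment #3: 12→2→8→9 push 1
augment #4: 12→5→2→8→9 push 6
augment #5: 12→3→13→0→11→9 push 3
max flow = 26; residual-reachable set from 12 gives S-side
cut edges (S→T): {(0,11), (2,8), (2,9), (3,9)} total cap 26

Min-cut arcs: {(0,11), (2,8), (2,9), (3,9)} (total capacity 26)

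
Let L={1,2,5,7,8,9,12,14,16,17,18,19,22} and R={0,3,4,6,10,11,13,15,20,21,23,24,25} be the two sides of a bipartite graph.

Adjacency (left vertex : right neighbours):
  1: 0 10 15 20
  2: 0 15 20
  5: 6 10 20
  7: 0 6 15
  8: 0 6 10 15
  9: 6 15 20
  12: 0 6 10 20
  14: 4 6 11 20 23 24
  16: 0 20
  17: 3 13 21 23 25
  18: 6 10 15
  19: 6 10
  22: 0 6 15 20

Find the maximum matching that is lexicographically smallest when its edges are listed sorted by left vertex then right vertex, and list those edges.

|M| = 7 (so the lex-smallest maximum matching has 7 edges)
process left vertices in ascending order; for each, take the smallest-labelled available neighbour that still permits 7 edges overall, or leave it unmatched if none does
lex-smallest matching: {1-0, 2-15, 5-6, 8-10, 9-20, 14-4, 17-3}

Lex-smallest maximum matching: {(1,0), (2,15), (5,6), (8,10), (9,20), (14,4), (17,3)}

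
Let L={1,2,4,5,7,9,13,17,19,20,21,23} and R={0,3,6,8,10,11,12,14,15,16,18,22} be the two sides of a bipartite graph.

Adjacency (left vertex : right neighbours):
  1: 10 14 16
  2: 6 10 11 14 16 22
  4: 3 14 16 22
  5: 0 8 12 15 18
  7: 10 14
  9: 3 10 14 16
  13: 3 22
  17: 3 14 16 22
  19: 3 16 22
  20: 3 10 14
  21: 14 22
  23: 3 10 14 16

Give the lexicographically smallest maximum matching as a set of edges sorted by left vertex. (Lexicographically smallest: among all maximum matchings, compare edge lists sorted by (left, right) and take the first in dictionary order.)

Lex-smallest maximum matching: {(1,10), (2,6), (4,3), (5,0), (7,14), (9,16), (13,22)}

|M| = 7 (so the lex-smallest maximum matching has 7 edges)
process left vertices in ascending order; for each, take the smallest-labelled available neighbour that still permits 7 edges overall, or leave it unmatched if none does
lex-smallest matching: {1-10, 2-6, 4-3, 5-0, 7-14, 9-16, 13-22}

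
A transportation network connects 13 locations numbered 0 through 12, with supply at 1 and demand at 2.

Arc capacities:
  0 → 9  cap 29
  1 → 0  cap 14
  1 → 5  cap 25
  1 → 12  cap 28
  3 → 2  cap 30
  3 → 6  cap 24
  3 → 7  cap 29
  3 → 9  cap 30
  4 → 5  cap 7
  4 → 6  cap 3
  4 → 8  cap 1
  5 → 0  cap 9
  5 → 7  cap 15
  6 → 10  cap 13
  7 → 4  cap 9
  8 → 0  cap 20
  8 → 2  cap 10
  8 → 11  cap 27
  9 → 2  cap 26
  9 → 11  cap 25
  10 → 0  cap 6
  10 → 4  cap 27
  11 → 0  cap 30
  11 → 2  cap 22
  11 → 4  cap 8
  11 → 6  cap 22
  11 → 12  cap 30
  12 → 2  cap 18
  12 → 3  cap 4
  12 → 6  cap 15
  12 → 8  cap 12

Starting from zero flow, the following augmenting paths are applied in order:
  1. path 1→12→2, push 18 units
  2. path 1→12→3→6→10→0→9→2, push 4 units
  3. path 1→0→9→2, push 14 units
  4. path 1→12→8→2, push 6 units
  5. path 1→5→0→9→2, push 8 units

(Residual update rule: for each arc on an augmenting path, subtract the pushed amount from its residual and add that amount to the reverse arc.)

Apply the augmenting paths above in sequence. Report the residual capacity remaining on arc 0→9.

after path 1 (1→12→2, push 18): res(0,9)=29
after path 2 (1→12→3→6→10→0→9→2, push 4): res(0,9)=25
after path 3 (1→0→9→2, push 14): res(0,9)=11
after path 4 (1→12→8→2, push 6): res(0,9)=11
after path 5 (1→5→0→9→2, push 8): res(0,9)=3

Residual capacity of (0,9): 3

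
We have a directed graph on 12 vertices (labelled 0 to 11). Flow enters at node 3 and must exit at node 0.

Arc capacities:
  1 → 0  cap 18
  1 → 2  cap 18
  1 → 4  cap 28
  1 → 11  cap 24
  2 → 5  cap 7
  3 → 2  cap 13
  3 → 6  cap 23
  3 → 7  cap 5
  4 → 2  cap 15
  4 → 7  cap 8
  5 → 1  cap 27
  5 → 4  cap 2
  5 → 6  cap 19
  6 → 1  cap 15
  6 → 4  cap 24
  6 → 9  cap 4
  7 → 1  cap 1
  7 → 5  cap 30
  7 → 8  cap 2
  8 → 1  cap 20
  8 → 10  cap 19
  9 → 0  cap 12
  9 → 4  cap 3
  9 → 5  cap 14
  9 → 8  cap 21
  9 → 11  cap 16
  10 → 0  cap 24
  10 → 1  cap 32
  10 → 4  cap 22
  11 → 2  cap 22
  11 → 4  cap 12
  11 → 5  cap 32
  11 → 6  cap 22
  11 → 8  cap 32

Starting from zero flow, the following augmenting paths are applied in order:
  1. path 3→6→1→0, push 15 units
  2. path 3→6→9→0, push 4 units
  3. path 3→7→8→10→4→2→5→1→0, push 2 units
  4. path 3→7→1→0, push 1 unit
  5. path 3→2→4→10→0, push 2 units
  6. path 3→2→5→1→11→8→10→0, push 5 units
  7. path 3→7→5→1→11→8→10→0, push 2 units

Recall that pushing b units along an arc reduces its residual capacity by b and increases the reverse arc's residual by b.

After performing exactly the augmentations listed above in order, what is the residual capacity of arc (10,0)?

after path 1 (3→6→1→0, push 15): res(10,0)=24
after path 2 (3→6→9→0, push 4): res(10,0)=24
after path 3 (3→7→8→10→4→2→5→1→0, push 2): res(10,0)=24
after path 4 (3→7→1→0, push 1): res(10,0)=24
after path 5 (3→2→4→10→0, push 2): res(10,0)=22
after path 6 (3→2→5→1→11→8→10→0, push 5): res(10,0)=17
after path 7 (3→7→5→1→11→8→10→0, push 2): res(10,0)=15

Residual capacity of (10,0): 15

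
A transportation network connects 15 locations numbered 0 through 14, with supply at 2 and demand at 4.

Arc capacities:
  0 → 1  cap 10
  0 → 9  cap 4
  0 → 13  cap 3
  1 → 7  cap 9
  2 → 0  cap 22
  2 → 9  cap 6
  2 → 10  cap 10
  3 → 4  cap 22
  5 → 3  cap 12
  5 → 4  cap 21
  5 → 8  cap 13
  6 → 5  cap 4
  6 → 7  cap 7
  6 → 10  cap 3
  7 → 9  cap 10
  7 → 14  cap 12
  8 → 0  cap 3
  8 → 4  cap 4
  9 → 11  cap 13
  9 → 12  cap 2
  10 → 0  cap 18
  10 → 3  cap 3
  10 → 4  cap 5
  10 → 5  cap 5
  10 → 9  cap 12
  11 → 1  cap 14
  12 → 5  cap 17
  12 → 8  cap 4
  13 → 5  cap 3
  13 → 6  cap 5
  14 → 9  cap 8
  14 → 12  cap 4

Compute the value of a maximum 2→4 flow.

augment #1: 2→10→4 bottleneck 5, total now 5
augment #2: 2→10→3→4 bottleneck 3, total now 8
augment #3: 2→10→5→4 bottleneck 2, total now 10
augment #4: 2→0→13→5→4 bottleneck 3, total now 13
augment #5: 2→9→12→5→4 bottleneck 2, total now 15
augment #6: 2→0→1→7→14→12→5→4 bottleneck 4, total now 19

Maximum flow value: 19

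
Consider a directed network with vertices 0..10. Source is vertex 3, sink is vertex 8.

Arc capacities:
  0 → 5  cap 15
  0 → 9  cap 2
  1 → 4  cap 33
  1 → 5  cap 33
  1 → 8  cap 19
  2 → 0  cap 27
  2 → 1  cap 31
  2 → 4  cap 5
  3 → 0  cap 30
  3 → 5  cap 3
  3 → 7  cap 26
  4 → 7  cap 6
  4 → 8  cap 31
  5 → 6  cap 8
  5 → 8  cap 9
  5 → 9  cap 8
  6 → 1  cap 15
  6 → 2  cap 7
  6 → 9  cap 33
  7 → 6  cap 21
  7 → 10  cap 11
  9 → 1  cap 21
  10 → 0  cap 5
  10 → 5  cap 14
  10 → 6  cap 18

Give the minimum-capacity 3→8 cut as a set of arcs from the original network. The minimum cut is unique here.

Min-cut arcs: {(0,5), (0,9), (3,5), (3,7)} (total capacity 46)

augment #1: 3→5→8 push 3
augment #2: 3→0→5→8 push 6
augment #3: 3→0→9→1→8 push 2
augment #4: 3→7→6→1→8 push 15
augment #5: 3→0→5→9→1→8 push 2
augment #6: 3→7→6→2→4→8 push 5
augment #7: 3→0→5→9→1→4→8 push 6
augment #8: 3→7→6→2→1→4→8 push 1
augment #9: 3→0→5→6→2→1→4→8 push 1
augment #10: 3→7→10→6→9→1→4→8 push 5
max flow = 46; residual-reachable set from 3 gives S-side
cut edges (S→T): {(0,5), (0,9), (3,5), (3,7)} total cap 46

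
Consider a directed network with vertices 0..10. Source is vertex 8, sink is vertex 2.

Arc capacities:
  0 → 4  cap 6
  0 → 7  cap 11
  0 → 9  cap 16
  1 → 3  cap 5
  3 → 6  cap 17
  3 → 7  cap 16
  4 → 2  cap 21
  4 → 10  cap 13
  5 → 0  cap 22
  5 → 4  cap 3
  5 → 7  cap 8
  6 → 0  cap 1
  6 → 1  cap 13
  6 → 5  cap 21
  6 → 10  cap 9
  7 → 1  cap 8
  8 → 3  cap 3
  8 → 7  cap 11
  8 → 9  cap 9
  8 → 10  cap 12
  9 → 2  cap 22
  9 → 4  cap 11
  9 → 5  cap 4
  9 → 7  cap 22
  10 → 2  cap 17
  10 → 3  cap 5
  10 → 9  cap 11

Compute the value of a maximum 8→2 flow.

augment #1: 8→9→2 bottleneck 9, total now 9
augment #2: 8→10→2 bottleneck 12, total now 21
augment #3: 8→3→6→10→2 bottleneck 3, total now 24
augment #4: 8→7→1→3→6→10→2 bottleneck 2, total now 26
augment #5: 8→7→1→3→6→0→4→2 bottleneck 1, total now 27
augment #6: 8→7→1→3→6→5→4→2 bottleneck 2, total now 29

Maximum flow value: 29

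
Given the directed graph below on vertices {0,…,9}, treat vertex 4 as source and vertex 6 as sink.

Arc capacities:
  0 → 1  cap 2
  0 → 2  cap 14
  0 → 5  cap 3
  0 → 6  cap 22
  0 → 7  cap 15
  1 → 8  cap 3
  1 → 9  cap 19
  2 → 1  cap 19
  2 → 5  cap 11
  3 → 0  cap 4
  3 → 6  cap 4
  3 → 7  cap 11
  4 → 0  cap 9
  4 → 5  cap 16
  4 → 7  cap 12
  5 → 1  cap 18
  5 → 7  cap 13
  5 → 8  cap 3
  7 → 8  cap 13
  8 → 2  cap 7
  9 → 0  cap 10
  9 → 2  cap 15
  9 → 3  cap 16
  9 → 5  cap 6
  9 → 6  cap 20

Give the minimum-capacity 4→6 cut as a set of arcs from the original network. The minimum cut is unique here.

Min-cut arcs: {(1,9), (4,0)} (total capacity 28)

augment #1: 4→0→6 push 9
augment #2: 4→5→1→9→6 push 16
augment #3: 4→7→8→2→1→9→6 push 3
max flow = 28; residual-reachable set from 4 gives S-side
cut edges (S→T): {(1,9), (4,0)} total cap 28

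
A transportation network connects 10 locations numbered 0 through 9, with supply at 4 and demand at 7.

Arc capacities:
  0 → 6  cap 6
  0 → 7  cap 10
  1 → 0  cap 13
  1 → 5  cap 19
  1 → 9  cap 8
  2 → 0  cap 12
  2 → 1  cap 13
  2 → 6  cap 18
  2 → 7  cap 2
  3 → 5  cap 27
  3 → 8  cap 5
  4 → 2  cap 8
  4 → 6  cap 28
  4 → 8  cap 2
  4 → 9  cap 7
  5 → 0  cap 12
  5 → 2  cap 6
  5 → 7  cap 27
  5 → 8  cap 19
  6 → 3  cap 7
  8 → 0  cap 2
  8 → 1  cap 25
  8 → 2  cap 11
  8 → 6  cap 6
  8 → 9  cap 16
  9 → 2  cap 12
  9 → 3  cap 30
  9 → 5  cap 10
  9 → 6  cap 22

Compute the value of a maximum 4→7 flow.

Maximum flow value: 24

augment #1: 4→2→7 bottleneck 2, total now 2
augment #2: 4→2→0→7 bottleneck 6, total now 8
augment #3: 4→8→0→7 bottleneck 2, total now 10
augment #4: 4→9→5→7 bottleneck 7, total now 17
augment #5: 4→6→3→5→7 bottleneck 7, total now 24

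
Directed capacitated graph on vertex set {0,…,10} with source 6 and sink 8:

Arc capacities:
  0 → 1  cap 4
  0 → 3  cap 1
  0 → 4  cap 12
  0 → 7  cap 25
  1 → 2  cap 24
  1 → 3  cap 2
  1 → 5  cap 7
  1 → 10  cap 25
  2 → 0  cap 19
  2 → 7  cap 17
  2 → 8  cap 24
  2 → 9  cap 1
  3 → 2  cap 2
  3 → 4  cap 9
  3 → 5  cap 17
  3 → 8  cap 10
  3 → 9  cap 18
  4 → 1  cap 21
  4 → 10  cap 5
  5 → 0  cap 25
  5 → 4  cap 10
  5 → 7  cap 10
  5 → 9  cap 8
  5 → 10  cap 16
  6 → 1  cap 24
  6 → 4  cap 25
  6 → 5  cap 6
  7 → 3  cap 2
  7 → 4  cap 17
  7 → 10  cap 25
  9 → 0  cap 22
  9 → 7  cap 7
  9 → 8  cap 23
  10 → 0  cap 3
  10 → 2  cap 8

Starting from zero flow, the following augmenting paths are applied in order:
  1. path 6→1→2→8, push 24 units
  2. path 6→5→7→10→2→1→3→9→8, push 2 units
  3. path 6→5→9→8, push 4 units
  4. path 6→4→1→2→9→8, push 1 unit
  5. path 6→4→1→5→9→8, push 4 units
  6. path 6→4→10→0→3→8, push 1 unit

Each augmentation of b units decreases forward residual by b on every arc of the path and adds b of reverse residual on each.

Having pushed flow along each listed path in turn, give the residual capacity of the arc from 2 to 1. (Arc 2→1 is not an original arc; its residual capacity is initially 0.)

after path 1 (6→1→2→8, push 24): res(2,1)=24
after path 2 (6→5→7→10→2→1→3→9→8, push 2): res(2,1)=22
after path 3 (6→5→9→8, push 4): res(2,1)=22
after path 4 (6→4→1→2→9→8, push 1): res(2,1)=23
after path 5 (6→4→1→5→9→8, push 4): res(2,1)=23
after path 6 (6→4→10→0→3→8, push 1): res(2,1)=23

Residual capacity of (2,1): 23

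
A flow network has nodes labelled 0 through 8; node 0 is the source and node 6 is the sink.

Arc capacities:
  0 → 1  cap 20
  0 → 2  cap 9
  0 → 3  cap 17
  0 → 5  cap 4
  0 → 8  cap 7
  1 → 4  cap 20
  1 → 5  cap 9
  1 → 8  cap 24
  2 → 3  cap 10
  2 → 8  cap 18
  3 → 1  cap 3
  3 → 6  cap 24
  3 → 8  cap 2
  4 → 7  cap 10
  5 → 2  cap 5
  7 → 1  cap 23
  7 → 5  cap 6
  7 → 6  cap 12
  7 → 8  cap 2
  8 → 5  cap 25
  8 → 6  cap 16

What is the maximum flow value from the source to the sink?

augment #1: 0→3→6 bottleneck 17, total now 17
augment #2: 0→8→6 bottleneck 7, total now 24
augment #3: 0→1→8→6 bottleneck 9, total now 33
augment #4: 0→2→3→6 bottleneck 7, total now 40
augment #5: 0→1→4→7→6 bottleneck 10, total now 50

Maximum flow value: 50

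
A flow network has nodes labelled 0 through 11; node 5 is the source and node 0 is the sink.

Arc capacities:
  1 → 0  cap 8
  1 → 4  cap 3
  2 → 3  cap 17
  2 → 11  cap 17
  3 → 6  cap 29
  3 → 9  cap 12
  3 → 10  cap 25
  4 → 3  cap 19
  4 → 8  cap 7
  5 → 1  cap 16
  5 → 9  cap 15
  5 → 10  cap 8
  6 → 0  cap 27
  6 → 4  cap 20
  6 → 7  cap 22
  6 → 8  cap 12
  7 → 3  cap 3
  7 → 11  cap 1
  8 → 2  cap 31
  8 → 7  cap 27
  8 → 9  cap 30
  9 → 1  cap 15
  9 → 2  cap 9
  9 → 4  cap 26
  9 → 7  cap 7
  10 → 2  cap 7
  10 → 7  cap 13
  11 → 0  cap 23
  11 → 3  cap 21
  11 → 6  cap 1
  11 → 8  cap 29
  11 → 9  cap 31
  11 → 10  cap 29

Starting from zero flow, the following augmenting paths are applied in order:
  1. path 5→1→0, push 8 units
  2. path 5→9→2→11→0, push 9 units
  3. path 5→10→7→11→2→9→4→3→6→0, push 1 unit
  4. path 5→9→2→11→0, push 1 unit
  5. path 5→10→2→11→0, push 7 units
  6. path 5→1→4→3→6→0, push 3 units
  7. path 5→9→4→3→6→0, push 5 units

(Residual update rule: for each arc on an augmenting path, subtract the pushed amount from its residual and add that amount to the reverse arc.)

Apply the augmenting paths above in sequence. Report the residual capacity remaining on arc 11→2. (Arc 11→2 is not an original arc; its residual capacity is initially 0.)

Residual capacity of (11,2): 16

after path 1 (5→1→0, push 8): res(11,2)=0
after path 2 (5→9→2→11→0, push 9): res(11,2)=9
after path 3 (5→10→7→11→2→9→4→3→6→0, push 1): res(11,2)=8
after path 4 (5→9→2→11→0, push 1): res(11,2)=9
after path 5 (5→10→2→11→0, push 7): res(11,2)=16
after path 6 (5→1→4→3→6→0, push 3): res(11,2)=16
after path 7 (5→9→4→3→6→0, push 5): res(11,2)=16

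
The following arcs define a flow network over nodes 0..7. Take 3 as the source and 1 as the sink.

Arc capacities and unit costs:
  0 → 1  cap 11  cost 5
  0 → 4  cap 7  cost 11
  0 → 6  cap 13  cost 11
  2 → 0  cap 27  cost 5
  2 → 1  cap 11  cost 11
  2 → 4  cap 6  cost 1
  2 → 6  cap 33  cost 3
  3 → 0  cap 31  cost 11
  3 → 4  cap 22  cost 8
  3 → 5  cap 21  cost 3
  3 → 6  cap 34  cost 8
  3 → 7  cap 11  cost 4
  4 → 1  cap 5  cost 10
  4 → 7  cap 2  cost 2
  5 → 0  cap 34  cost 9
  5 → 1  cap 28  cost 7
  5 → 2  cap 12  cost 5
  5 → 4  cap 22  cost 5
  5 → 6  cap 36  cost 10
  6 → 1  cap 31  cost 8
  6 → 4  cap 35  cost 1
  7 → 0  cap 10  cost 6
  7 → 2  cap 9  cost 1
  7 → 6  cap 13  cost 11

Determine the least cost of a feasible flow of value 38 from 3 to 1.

Minimum cost for 38 units: 471

shortest-cost path #1: 3→5→1 push 21 @ unit cost 10 (adds 210)
shortest-cost path #2: 3→7→0→1 push 10 @ unit cost 15 (adds 150)
shortest-cost path #3: 3→7→2→0→1 push 1 @ unit cost 15 (adds 15)
shortest-cost path #4: 3→6→1 push 6 @ unit cost 16 (adds 96)
total cost = 471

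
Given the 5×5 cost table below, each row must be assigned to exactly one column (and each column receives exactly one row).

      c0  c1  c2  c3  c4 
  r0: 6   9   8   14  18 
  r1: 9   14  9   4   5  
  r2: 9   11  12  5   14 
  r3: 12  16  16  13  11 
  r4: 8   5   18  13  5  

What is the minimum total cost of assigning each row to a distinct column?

optimal assignment: row0→col2 (cost 8), row1→col4 (cost 5), row2→col3 (cost 5), row3→col0 (cost 12), row4→col1 (cost 5)
total = 8 + 5 + 5 + 12 + 5 = 35

Minimum assignment cost: 35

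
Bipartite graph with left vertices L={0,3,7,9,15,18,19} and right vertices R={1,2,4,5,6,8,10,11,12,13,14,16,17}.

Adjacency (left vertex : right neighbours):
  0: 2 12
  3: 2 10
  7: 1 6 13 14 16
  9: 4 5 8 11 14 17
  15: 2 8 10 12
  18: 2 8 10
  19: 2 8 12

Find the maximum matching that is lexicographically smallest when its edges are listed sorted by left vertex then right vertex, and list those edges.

|M| = 6 (so the lex-smallest maximum matching has 6 edges)
process left vertices in ascending order; for each, take the smallest-labelled available neighbour that still permits 6 edges overall, or leave it unmatched if none does
lex-smallest matching: {0-2, 3-10, 7-1, 9-4, 15-8, 19-12}

Lex-smallest maximum matching: {(0,2), (3,10), (7,1), (9,4), (15,8), (19,12)}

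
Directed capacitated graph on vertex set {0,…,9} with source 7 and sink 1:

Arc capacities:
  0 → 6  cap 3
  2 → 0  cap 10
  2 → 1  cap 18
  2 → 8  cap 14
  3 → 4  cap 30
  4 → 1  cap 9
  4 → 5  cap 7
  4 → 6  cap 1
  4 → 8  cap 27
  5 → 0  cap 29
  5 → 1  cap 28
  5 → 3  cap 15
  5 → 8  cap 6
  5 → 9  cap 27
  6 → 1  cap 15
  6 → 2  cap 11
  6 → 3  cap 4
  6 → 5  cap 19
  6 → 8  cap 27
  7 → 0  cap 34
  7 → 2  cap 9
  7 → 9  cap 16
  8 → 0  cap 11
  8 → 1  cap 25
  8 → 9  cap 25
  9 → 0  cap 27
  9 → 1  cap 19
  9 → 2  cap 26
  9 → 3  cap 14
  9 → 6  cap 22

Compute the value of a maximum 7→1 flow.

Maximum flow value: 28

augment #1: 7→2→1 bottleneck 9, total now 9
augment #2: 7→9→1 bottleneck 16, total now 25
augment #3: 7→0→6→1 bottleneck 3, total now 28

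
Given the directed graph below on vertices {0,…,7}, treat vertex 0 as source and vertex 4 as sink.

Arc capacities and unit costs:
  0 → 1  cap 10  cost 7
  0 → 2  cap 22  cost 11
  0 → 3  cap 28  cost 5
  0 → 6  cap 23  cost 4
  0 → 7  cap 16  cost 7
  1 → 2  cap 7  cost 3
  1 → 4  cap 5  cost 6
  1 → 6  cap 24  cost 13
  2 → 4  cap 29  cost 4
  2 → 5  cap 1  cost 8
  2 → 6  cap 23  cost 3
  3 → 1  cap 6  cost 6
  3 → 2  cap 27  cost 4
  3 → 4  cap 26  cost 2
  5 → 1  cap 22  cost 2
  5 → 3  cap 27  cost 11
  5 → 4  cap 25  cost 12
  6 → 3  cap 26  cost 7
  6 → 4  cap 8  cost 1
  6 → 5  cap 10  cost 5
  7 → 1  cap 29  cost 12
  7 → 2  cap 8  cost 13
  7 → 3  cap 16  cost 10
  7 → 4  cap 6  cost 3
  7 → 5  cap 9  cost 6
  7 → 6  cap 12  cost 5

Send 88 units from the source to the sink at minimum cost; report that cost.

Minimum cost for 88 units: 1083

shortest-cost path #1: 0→6→4 push 8 @ unit cost 5 (adds 40)
shortest-cost path #2: 0→3→4 push 26 @ unit cost 7 (adds 182)
shortest-cost path #3: 0→7→4 push 6 @ unit cost 10 (adds 60)
shortest-cost path #4: 0→1→4 push 5 @ unit cost 13 (adds 65)
shortest-cost path #5: 0→3→2→4 push 2 @ unit cost 13 (adds 26)
shortest-cost path #6: 0→1→2→4 push 5 @ unit cost 14 (adds 70)
shortest-cost path #7: 0→2→4 push 22 @ unit cost 15 (adds 330)
shortest-cost path #8: 0→6→5→4 push 10 @ unit cost 21 (adds 210)
shortest-cost path #9: 0→7→5→4 push 4 @ unit cost 25 (adds 100)
total cost = 1083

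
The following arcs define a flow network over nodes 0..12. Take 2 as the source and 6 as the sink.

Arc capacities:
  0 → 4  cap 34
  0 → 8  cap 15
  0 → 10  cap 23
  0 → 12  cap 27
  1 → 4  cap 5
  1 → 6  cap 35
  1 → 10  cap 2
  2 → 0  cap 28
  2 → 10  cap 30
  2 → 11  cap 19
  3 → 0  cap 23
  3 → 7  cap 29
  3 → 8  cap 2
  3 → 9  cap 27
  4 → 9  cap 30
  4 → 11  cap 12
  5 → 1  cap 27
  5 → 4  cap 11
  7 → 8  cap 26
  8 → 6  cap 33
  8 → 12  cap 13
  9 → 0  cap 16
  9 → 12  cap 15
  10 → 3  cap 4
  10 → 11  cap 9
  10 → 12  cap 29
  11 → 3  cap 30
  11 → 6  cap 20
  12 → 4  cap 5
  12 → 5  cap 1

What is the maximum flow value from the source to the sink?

augment #1: 2→11→6 bottleneck 19, total now 19
augment #2: 2→0→8→6 bottleneck 15, total now 34
augment #3: 2→10→11→6 bottleneck 1, total now 35
augment #4: 2→10→3→8→6 bottleneck 2, total now 37
augment #5: 2→0→12→5→1→6 bottleneck 1, total now 38
augment #6: 2→10→3→7→8→6 bottleneck 2, total now 40
augment #7: 2→10→11→3→7→8→6 bottleneck 8, total now 48
augment #8: 2→0→4→11→3→7→8→6 bottleneck 6, total now 54

Maximum flow value: 54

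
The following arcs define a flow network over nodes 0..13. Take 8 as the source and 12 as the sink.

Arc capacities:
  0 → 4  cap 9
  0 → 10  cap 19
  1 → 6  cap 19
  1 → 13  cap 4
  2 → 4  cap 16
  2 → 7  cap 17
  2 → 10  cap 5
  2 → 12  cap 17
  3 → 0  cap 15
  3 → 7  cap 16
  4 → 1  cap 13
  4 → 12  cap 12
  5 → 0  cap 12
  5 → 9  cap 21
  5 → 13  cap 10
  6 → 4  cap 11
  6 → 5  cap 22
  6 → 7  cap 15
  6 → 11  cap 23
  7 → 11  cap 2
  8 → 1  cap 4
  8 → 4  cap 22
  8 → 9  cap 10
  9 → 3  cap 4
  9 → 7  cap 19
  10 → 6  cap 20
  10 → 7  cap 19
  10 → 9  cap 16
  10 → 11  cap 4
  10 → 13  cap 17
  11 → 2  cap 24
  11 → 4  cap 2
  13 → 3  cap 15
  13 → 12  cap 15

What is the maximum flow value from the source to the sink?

augment #1: 8→4→12 bottleneck 12, total now 12
augment #2: 8→1→13→12 bottleneck 4, total now 16
augment #3: 8→9→7→11→2→12 bottleneck 2, total now 18
augment #4: 8→4→1→6→5→13→12 bottleneck 10, total now 28
augment #5: 8→9→3→0→10→13→12 bottleneck 1, total now 29
augment #6: 8→9→3→0→10→11→2→12 bottleneck 3, total now 32

Maximum flow value: 32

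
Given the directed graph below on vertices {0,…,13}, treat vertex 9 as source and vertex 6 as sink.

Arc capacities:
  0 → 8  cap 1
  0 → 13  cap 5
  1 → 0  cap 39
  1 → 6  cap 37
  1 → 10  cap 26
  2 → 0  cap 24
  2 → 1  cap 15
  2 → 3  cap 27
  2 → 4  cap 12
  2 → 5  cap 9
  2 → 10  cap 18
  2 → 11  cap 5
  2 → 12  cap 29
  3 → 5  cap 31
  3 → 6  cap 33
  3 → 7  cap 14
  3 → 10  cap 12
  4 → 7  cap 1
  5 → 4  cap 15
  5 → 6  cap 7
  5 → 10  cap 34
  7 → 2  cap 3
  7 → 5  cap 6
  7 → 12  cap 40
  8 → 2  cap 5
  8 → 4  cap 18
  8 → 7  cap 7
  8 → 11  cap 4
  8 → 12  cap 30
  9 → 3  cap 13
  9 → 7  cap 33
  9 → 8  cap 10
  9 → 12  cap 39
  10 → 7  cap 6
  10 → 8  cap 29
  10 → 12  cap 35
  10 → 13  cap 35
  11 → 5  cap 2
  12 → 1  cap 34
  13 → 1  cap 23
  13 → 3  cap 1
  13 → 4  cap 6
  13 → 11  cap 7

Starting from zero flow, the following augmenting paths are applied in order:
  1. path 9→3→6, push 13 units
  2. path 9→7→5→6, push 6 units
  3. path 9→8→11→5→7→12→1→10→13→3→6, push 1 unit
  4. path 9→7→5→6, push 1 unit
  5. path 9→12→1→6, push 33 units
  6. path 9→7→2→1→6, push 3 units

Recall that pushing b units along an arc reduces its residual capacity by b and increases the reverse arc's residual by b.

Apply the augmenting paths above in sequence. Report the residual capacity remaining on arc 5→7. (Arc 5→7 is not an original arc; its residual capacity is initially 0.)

after path 1 (9→3→6, push 13): res(5,7)=0
after path 2 (9→7→5→6, push 6): res(5,7)=6
after path 3 (9→8→11→5→7→12→1→10→13→3→6, push 1): res(5,7)=5
after path 4 (9→7→5→6, push 1): res(5,7)=6
after path 5 (9→12→1→6, push 33): res(5,7)=6
after path 6 (9→7→2→1→6, push 3): res(5,7)=6

Residual capacity of (5,7): 6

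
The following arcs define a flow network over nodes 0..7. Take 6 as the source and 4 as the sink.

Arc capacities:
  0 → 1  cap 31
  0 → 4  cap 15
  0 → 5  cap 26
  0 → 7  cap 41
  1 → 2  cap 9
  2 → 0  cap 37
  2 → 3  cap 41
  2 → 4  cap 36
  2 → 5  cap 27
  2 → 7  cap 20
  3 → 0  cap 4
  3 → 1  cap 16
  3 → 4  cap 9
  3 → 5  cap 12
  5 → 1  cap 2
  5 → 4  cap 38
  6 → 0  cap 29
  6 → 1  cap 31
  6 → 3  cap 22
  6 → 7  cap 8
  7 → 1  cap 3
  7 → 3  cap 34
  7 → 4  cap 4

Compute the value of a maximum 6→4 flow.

Maximum flow value: 67

augment #1: 6→0→4 bottleneck 15, total now 15
augment #2: 6→3→4 bottleneck 9, total now 24
augment #3: 6→7→4 bottleneck 4, total now 28
augment #4: 6→0→5→4 bottleneck 14, total now 42
augment #5: 6→1→2→4 bottleneck 9, total now 51
augment #6: 6→3→5→4 bottleneck 12, total now 63
augment #7: 6→3→0→5→4 bottleneck 1, total now 64
augment #8: 6→7→3→0→5→4 bottleneck 3, total now 67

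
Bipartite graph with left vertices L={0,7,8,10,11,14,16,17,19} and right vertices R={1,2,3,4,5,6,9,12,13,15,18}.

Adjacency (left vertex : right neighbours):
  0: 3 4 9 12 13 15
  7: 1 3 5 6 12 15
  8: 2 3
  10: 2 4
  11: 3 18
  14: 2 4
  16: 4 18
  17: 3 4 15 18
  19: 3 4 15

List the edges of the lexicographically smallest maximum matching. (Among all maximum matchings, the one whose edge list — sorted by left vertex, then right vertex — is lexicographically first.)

Lex-smallest maximum matching: {(0,9), (7,1), (8,2), (10,4), (11,3), (16,18), (17,15)}

|M| = 7 (so the lex-smallest maximum matching has 7 edges)
process left vertices in ascending order; for each, take the smallest-labelled available neighbour that still permits 7 edges overall, or leave it unmatched if none does
lex-smallest matching: {0-9, 7-1, 8-2, 10-4, 11-3, 16-18, 17-15}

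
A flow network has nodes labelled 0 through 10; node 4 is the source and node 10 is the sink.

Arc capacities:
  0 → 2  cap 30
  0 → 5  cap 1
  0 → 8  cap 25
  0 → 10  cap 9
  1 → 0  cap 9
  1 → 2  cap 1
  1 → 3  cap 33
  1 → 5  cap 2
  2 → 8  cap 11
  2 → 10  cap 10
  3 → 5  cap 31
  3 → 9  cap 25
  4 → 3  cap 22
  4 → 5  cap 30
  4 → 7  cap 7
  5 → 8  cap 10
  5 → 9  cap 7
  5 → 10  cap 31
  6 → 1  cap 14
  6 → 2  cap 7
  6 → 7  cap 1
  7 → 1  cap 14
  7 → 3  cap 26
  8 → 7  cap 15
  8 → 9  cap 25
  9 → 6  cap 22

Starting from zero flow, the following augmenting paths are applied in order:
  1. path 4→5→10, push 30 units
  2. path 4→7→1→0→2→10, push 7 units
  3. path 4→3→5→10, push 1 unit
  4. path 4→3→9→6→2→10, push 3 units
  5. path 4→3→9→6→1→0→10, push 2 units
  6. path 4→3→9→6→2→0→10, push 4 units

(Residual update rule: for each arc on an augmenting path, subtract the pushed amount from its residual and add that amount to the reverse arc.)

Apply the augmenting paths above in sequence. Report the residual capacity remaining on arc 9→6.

Residual capacity of (9,6): 13

after path 1 (4→5→10, push 30): res(9,6)=22
after path 2 (4→7→1→0→2→10, push 7): res(9,6)=22
after path 3 (4→3→5→10, push 1): res(9,6)=22
after path 4 (4→3→9→6→2→10, push 3): res(9,6)=19
after path 5 (4→3→9→6→1→0→10, push 2): res(9,6)=17
after path 6 (4→3→9→6→2→0→10, push 4): res(9,6)=13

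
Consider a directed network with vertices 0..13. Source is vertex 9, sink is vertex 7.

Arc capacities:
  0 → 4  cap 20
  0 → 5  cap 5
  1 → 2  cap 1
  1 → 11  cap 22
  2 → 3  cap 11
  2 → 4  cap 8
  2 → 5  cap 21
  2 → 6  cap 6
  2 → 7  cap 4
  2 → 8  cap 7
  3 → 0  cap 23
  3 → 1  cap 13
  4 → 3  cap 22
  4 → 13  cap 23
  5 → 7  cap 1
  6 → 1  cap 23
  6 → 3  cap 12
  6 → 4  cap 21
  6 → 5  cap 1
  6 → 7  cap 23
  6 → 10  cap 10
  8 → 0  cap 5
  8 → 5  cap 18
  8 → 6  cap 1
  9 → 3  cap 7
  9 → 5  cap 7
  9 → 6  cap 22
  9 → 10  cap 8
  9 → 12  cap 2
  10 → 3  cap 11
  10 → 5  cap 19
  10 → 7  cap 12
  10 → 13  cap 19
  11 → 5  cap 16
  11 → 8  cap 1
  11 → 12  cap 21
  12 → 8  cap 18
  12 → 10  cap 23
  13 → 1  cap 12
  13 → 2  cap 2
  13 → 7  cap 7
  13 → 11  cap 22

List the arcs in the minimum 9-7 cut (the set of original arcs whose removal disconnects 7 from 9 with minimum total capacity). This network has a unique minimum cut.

Min-cut arcs: {(5,7), (9,3), (9,6), (9,10), (9,12)} (total capacity 40)

augment #1: 9→5→7 push 1
augment #2: 9→6→7 push 22
augment #3: 9→10→7 push 8
augment #4: 9→12→10→7 push 2
augment #5: 9→3→1→2→7 push 1
augment #6: 9→3→0→4→13→7 push 6
max flow = 40; residual-reachable set from 9 gives S-side
cut edges (S→T): {(5,7), (9,3), (9,6), (9,10), (9,12)} total cap 40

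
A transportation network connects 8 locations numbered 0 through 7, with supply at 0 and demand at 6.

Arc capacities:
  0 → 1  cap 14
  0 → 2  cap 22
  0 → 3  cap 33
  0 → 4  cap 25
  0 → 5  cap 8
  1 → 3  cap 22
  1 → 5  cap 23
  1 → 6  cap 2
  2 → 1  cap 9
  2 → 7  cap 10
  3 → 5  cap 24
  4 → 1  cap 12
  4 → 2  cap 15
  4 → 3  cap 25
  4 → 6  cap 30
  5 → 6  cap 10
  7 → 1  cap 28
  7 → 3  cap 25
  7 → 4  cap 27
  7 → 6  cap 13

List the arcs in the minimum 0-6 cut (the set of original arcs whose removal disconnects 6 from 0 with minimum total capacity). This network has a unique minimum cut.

augment #1: 0→1→6 push 2
augment #2: 0→4→6 push 25
augment #3: 0→5→6 push 8
augment #4: 0→1→5→6 push 2
augment #5: 0→2→7→6 push 10
max flow = 47; residual-reachable set from 0 gives S-side
cut edges (S→T): {(0,4), (1,6), (2,7), (5,6)} total cap 47

Min-cut arcs: {(0,4), (1,6), (2,7), (5,6)} (total capacity 47)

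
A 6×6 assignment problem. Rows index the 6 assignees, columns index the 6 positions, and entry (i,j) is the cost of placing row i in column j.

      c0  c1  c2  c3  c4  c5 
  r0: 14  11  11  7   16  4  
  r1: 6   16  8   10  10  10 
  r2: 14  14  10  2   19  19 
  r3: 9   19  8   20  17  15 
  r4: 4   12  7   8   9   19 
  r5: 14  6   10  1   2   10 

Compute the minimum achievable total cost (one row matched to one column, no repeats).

one of 2 optimal assignments: row0→col5 (cost 4), row1→col0 (cost 6), row2→col3 (cost 2), row3→col2 (cost 8), row4→col1 (cost 12), row5→col4 (cost 2)
total = 4 + 6 + 2 + 8 + 12 + 2 = 34

Minimum assignment cost: 34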